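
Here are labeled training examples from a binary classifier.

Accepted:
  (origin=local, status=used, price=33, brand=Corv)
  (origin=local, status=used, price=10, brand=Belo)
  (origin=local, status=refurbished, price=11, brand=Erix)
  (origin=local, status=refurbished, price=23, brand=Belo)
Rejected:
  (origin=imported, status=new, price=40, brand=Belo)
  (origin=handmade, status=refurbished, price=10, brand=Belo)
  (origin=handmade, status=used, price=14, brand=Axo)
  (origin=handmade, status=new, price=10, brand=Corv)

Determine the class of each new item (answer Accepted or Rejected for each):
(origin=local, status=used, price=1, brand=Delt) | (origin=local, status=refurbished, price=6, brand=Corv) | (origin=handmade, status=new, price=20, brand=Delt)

Accepted, Accepted, Rejected

All 'Accepted' examples share one property — origin is local — and every 'Rejected' example lacks it.
(origin=local, status=used, price=1, brand=Delt) → origin is local → Accepted.
(origin=local, status=refurbished, price=6, brand=Corv) → origin is local → Accepted.
(origin=handmade, status=new, price=20, brand=Delt) → origin is handmade → Rejected.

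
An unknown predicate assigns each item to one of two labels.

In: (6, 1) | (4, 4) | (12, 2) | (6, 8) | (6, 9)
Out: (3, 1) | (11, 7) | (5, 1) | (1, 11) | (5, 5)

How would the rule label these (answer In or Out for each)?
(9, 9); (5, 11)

Out, Out

All 'In' examples share one property — first is even — and every 'Out' example lacks it.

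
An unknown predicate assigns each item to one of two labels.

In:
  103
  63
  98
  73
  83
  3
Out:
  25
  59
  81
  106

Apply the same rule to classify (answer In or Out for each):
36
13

Looking at the examples, the only property every 'In' case has and every 'Out' case lacks is: ≡ 3 (mod 5).

Out, In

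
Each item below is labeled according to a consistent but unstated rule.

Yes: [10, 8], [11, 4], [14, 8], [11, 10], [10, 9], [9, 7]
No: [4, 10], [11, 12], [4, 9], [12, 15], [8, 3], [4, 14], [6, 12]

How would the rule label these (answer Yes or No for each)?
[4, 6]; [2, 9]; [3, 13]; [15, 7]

No, No, No, Yes

Rule: first > second AND sum ≥ 13. This holds for each 'Yes' example and fails for each 'No' one.
[4, 6] → 4 < 6, 4+6 = 10 → No. [2, 9] → 2 < 9, 2+9 = 11 → No. [3, 13] → 3 < 13, 3+13 = 16 → No. [15, 7] → 15 > 7, 15+7 = 22 → Yes.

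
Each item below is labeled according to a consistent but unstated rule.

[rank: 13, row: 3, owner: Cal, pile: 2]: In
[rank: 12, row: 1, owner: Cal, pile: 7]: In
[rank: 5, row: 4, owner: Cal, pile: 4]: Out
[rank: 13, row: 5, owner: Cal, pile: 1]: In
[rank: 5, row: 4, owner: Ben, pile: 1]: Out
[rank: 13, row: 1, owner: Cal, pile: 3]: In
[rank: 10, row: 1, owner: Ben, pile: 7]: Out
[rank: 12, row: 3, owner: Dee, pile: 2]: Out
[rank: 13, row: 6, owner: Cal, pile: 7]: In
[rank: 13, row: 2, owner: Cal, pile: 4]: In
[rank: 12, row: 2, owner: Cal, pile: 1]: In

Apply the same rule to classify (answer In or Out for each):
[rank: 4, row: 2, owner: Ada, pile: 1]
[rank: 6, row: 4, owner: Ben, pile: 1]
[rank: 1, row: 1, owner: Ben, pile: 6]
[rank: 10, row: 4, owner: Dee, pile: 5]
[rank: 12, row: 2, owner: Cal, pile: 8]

The rule appears to be: owner is Cal AND rank ≥ 10.
[rank: 4, row: 2, owner: Ada, pile: 1]: Out (owner is Ada, rank = 4). [rank: 6, row: 4, owner: Ben, pile: 1]: Out (owner is Ben, rank = 6). [rank: 1, row: 1, owner: Ben, pile: 6]: Out (owner is Ben, rank = 1). [rank: 10, row: 4, owner: Dee, pile: 5]: Out (owner is Dee, rank = 10). [rank: 12, row: 2, owner: Cal, pile: 8]: In (owner is Cal, rank = 12).

Out, Out, Out, Out, In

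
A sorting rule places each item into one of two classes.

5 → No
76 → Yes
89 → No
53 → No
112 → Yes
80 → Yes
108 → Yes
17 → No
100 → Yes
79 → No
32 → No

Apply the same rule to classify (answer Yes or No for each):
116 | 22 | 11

A rule that fits every label: even AND at least 53 — true of each 'Yes' example, false of each 'No' one.
116: Yes (116 is even, 116 ≥ 53).
22: No (22 is even, 22 < 53).
11: No (11 is odd, 11 < 53).

Yes, No, No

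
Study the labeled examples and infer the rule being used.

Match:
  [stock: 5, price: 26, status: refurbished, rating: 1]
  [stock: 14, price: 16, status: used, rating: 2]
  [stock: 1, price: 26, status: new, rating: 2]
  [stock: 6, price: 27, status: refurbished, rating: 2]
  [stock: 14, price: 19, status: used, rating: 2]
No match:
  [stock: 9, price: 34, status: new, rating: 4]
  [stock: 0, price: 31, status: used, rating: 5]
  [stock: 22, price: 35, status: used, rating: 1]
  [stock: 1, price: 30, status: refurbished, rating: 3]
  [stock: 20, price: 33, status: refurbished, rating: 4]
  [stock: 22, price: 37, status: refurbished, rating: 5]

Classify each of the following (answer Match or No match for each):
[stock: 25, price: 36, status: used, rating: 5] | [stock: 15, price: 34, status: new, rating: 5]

No match, No match

The classifier is using: price ≤ 27.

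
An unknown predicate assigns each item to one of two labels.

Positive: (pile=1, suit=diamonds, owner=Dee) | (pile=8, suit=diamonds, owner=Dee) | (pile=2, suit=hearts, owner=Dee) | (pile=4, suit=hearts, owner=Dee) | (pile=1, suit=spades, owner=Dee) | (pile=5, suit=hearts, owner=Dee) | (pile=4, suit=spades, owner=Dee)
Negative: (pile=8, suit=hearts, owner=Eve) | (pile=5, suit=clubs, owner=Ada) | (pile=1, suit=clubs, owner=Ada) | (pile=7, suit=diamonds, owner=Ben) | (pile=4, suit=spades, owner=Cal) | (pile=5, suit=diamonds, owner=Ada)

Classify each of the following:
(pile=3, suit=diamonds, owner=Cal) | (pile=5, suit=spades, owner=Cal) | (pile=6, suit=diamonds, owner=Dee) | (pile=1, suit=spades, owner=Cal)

Negative, Negative, Positive, Negative

The distinguishing property — owner is Dee — holds for all the 'Positive' cases and none of the 'Negative' cases.
(pile=3, suit=diamonds, owner=Cal): Negative (owner is Cal).
(pile=5, suit=spades, owner=Cal): Negative (owner is Cal).
(pile=6, suit=diamonds, owner=Dee): Positive (owner is Dee).
(pile=1, suit=spades, owner=Cal): Negative (owner is Cal).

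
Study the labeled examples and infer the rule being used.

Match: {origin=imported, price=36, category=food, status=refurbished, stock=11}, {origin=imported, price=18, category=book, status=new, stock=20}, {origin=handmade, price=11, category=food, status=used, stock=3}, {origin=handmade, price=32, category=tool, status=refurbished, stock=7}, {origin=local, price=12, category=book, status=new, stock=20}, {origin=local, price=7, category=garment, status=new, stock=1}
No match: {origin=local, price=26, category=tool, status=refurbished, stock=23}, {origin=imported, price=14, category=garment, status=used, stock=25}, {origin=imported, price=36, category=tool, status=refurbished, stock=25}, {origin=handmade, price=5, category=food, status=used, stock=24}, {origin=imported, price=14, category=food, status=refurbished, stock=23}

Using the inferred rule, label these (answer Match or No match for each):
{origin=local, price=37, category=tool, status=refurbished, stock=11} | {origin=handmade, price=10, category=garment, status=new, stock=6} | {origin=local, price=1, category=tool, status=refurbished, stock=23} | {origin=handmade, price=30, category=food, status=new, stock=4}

Match, Match, No match, Match

Rule: stock ≤ 20. This holds for each 'Match' example and fails for each 'No match' one.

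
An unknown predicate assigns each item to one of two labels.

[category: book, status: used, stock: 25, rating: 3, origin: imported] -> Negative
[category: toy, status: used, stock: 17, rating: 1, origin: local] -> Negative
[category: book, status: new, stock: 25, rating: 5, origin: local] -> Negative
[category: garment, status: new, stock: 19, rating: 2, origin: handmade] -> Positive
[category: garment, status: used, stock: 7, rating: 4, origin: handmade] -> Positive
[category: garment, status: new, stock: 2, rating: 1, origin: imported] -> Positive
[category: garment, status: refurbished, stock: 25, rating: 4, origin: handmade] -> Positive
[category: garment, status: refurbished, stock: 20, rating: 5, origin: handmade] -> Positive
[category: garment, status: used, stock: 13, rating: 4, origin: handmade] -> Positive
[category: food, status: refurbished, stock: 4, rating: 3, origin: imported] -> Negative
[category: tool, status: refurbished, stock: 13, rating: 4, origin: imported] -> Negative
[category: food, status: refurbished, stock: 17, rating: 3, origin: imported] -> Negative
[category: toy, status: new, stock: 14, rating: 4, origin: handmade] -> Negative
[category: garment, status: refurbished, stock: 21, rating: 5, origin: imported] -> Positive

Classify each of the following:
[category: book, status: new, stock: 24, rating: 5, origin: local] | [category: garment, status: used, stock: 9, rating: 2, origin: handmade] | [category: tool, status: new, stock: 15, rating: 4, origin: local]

Negative, Positive, Negative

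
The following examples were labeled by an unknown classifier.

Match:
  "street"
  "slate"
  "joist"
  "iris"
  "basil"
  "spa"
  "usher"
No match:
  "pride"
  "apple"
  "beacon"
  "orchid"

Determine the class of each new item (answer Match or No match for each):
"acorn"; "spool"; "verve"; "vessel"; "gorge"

No match, Match, No match, Match, No match

'Match' ⟺ contains 's'.
"acorn" → no 's' → No match. "spool" → has 's' → Match. "verve" → no 's' → No match. "vessel" → has 's' → Match. "gorge" → no 's' → No match.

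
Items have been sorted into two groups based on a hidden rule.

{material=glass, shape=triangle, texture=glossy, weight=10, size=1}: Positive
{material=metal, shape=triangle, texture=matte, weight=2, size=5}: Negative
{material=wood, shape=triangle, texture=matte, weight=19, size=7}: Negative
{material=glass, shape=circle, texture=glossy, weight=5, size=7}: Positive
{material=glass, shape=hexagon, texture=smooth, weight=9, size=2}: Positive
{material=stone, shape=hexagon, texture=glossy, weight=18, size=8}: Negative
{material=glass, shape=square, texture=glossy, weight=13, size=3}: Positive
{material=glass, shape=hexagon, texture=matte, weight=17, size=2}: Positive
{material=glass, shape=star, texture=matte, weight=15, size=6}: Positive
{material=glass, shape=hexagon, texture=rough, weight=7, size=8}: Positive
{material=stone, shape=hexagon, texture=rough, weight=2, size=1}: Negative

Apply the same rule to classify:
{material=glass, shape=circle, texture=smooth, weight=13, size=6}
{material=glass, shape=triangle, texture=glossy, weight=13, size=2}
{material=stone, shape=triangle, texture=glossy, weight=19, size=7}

One predicate separates the groups cleanly: material is glass.
Positive: {material=glass, shape=circle, texture=smooth, weight=13, size=6}, since material is glass.
Positive: {material=glass, shape=triangle, texture=glossy, weight=13, size=2}, since material is glass.
Negative: {material=stone, shape=triangle, texture=glossy, weight=19, size=7}, since material is stone.

Positive, Positive, Negative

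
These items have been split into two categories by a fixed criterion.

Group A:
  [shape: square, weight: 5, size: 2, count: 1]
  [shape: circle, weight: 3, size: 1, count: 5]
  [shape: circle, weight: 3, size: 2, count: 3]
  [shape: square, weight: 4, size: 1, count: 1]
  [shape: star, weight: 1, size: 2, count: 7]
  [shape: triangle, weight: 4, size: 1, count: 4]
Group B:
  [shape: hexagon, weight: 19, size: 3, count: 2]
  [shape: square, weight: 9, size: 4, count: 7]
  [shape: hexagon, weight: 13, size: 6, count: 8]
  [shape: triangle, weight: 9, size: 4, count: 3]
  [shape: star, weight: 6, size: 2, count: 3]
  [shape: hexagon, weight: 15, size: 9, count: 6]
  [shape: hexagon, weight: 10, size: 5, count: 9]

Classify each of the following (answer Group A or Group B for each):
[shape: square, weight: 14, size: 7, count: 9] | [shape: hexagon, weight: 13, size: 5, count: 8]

Group B, Group B

The common property of the 'Group A' items is: weight ≤ 5. No 'Group B' item has it.
[shape: square, weight: 14, size: 7, count: 9]: Group B (weight = 14). [shape: hexagon, weight: 13, size: 5, count: 8]: Group B (weight = 13).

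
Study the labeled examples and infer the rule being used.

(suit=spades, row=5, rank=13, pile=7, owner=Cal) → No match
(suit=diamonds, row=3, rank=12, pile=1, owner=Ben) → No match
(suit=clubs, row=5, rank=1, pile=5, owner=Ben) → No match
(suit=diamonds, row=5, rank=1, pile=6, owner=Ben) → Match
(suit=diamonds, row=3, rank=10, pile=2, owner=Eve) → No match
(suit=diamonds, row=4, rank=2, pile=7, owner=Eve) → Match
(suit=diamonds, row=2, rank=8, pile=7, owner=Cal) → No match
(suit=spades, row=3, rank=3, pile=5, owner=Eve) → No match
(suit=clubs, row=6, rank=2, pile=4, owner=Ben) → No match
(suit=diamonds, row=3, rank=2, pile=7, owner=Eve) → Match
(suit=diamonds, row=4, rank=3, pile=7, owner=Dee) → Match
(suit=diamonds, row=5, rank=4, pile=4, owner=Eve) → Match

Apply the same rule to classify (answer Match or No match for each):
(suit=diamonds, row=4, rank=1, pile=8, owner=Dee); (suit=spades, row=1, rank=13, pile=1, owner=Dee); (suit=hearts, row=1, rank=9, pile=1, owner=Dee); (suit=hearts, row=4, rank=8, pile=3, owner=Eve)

Match, No match, No match, No match

All 'Match' examples share one property — suit is diamonds AND rank ≤ 4 — and every 'No match' example lacks it.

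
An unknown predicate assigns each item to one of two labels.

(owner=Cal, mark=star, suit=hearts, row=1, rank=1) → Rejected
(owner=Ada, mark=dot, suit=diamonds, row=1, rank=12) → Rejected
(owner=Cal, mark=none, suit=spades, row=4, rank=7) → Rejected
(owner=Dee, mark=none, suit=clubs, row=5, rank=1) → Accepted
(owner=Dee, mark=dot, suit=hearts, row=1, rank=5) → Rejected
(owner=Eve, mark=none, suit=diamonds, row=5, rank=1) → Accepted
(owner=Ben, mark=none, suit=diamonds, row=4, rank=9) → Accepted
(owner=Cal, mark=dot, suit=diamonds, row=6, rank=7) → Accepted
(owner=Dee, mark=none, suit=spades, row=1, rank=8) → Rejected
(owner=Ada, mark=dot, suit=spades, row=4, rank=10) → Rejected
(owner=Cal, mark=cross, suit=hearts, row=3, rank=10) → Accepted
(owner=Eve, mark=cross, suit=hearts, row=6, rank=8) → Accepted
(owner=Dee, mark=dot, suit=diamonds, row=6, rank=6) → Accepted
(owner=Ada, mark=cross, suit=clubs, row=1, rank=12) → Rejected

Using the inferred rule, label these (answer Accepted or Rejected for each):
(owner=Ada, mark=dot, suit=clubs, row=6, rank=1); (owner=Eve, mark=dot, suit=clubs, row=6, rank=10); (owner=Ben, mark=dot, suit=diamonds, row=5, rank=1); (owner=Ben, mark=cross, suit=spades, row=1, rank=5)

Accepted, Accepted, Accepted, Rejected

The rule appears to be: suit is not spades AND row ≥ 3.
(owner=Ada, mark=dot, suit=clubs, row=6, rank=1): suit is clubs, row = 6 — qualifies, so Accepted. (owner=Eve, mark=dot, suit=clubs, row=6, rank=10): suit is clubs, row = 6 — qualifies, so Accepted. (owner=Ben, mark=dot, suit=diamonds, row=5, rank=1): suit is diamonds, row = 5 — qualifies, so Accepted. (owner=Ben, mark=cross, suit=spades, row=1, rank=5): suit is spades, row = 1 — does not fit, so Rejected.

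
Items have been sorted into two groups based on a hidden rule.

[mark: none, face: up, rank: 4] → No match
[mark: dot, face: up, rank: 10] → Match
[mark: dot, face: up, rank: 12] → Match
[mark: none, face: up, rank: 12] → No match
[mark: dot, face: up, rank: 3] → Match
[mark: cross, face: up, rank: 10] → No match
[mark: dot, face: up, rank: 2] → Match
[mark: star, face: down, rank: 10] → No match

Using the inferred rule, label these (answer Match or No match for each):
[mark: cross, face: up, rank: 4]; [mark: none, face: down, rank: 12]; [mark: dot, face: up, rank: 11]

One predicate separates the groups cleanly: mark is dot.
[mark: cross, face: up, rank: 4]: mark is cross, fails this test → No match. [mark: none, face: down, rank: 12]: mark is none, fails this test → No match. [mark: dot, face: up, rank: 11]: mark is dot, qualifies → Match.

No match, No match, Match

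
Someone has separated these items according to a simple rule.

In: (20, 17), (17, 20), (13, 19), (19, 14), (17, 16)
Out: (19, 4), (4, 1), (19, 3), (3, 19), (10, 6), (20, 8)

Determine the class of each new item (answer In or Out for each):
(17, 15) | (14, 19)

In, In

All 'In' examples share one property — sum ≥ 32 — and every 'Out' example lacks it.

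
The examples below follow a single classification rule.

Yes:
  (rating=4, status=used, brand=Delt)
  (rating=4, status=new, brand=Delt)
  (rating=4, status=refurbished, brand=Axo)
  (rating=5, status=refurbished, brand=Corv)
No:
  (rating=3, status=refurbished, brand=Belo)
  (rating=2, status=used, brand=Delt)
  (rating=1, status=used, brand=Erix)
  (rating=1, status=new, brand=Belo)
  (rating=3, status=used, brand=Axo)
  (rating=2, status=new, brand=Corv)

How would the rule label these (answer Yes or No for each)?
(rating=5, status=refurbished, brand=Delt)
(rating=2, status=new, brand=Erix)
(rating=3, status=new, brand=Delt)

Yes, No, No

The pattern is that an item is 'Yes' exactly when: rating ≥ 4.
Yes: (rating=5, status=refurbished, brand=Delt), since rating = 5. No: (rating=2, status=new, brand=Erix), since rating = 2. No: (rating=3, status=new, brand=Delt), since rating = 3.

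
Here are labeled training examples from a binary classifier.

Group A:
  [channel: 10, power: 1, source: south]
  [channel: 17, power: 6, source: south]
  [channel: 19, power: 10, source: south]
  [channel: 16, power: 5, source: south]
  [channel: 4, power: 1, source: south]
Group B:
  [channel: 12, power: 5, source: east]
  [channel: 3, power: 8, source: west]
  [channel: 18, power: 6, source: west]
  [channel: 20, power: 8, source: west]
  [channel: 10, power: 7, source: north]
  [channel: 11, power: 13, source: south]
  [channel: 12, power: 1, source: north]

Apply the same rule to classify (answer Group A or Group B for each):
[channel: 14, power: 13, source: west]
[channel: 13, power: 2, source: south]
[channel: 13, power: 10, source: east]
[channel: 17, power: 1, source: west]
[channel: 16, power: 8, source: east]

Every 'Group A' example satisfies: source is south AND power ≤ 10. None of the 'Group B' examples do.

Group B, Group A, Group B, Group B, Group B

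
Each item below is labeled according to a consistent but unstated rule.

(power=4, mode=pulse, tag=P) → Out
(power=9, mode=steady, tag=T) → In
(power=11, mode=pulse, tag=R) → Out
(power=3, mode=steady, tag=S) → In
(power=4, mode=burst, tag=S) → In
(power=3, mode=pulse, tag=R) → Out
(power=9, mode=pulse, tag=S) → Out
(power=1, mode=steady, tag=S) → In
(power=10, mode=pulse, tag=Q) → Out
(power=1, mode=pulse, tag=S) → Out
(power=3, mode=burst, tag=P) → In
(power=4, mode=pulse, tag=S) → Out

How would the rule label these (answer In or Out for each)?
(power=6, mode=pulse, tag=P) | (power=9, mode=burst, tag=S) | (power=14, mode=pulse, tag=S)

Looking at the examples, the only property every 'In' case has and every 'Out' case lacks is: mode is not pulse.
Out: (power=6, mode=pulse, tag=P), since mode is pulse.
In: (power=9, mode=burst, tag=S), since mode is burst.
Out: (power=14, mode=pulse, tag=S), since mode is pulse.

Out, In, Out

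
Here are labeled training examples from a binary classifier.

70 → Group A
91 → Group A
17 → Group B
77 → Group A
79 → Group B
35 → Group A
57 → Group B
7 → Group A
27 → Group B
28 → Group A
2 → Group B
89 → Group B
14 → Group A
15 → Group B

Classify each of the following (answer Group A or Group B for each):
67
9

Group B, Group B

Rule: multiple of 7. This holds for each 'Group A' example and fails for each 'Group B' one.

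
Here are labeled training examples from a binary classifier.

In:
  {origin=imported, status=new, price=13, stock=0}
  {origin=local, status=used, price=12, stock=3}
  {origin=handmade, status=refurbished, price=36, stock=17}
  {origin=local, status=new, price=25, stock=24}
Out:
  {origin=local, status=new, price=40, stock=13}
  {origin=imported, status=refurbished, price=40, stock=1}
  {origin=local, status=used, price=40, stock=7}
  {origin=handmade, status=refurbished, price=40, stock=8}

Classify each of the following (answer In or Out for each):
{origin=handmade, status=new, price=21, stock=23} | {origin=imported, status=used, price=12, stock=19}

The pattern is that an item is 'In' exactly when: price ≤ 36.

In, In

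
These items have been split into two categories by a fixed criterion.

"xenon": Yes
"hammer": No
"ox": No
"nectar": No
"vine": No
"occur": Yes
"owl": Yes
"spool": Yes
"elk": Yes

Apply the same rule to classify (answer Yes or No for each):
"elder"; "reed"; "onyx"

Rule: odd length. This holds for each 'Yes' example and fails for each 'No' one.
"elder": length 5 — meets the rule, so Yes.
"reed": length 4 — lacks this property, so No.
"onyx": length 4 — lacks this property, so No.

Yes, No, No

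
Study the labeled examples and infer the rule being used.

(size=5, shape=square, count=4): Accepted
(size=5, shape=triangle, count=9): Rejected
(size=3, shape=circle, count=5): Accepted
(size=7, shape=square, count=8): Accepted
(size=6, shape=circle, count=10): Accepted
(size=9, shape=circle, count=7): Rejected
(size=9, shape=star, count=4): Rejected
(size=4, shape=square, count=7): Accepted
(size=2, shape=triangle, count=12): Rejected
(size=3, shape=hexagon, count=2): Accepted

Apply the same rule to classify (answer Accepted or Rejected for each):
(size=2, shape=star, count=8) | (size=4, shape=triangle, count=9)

A rule that fits every label: shape is not triangle AND size ≤ 7 — true of each 'Accepted' example, false of each 'Rejected' one.
(size=2, shape=star, count=8) → shape is star, size = 2 → Accepted.
(size=4, shape=triangle, count=9) → shape is triangle, size = 4 → Rejected.

Accepted, Rejected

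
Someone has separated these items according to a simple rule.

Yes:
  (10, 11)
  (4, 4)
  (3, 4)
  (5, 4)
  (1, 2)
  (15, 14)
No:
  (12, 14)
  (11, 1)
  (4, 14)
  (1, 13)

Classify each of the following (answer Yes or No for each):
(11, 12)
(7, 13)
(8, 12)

Yes, No, No

The common property of the 'Yes' items is: |first − second| ≤ 1. No 'No' item has it.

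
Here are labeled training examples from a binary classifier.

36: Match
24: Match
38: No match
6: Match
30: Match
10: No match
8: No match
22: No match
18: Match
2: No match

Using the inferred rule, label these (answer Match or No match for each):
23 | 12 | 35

No match, Match, No match

The pattern is that an item is 'Match' exactly when: multiple of 3.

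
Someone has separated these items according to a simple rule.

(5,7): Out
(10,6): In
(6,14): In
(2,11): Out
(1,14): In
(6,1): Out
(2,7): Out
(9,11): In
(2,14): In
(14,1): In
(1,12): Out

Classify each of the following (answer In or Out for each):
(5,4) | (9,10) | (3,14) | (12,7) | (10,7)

The common property of the 'In' items is: sum ≥ 15. No 'Out' item has it.
(5,4): 5+4 = 9, does not pass → Out. (9,10): 9+10 = 19, has this property → In. (3,14): 3+14 = 17, has this property → In. (12,7): 12+7 = 19, has this property → In. (10,7): 10+7 = 17, has this property → In.

Out, In, In, In, In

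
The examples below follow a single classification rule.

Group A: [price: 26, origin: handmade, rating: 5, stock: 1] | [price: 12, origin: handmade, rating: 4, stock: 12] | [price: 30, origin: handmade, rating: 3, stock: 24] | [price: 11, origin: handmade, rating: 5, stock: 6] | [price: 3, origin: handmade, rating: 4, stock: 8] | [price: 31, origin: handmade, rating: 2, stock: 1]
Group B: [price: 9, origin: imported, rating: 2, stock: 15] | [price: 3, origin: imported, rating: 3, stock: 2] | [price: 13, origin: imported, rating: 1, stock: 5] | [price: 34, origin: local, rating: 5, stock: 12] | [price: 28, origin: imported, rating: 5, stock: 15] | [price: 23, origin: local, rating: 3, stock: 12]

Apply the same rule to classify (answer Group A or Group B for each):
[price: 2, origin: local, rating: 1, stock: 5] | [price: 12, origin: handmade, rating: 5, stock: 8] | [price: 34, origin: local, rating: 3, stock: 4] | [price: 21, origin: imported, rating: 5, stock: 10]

Group B, Group A, Group B, Group B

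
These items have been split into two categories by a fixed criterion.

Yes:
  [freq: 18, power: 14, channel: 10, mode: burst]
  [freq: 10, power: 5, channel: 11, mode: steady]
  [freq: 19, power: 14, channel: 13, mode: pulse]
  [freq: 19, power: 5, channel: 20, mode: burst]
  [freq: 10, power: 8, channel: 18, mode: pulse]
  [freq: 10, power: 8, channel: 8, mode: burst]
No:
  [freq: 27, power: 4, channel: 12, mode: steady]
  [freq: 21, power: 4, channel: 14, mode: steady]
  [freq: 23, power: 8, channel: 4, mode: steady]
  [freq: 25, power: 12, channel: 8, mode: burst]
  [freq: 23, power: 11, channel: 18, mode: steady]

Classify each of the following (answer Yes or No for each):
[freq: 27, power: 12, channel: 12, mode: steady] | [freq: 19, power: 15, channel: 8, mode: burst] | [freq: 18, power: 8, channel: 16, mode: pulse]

The common property of the 'Yes' items is: freq ≤ 19. No 'No' item has it.

No, Yes, Yes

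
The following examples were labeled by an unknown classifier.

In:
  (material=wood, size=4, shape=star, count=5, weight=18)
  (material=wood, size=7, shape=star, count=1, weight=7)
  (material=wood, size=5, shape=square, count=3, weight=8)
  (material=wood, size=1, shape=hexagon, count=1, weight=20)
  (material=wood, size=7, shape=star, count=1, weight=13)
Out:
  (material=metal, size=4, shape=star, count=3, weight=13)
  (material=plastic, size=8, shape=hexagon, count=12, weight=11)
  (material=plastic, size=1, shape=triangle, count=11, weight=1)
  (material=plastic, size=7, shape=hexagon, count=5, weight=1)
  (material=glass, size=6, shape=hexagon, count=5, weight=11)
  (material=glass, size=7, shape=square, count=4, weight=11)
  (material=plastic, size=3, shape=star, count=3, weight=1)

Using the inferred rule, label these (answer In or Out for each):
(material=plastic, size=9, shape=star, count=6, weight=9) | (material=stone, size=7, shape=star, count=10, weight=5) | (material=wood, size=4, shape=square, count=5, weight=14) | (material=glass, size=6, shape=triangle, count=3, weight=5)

Out, Out, In, Out

The rule appears to be: material is wood.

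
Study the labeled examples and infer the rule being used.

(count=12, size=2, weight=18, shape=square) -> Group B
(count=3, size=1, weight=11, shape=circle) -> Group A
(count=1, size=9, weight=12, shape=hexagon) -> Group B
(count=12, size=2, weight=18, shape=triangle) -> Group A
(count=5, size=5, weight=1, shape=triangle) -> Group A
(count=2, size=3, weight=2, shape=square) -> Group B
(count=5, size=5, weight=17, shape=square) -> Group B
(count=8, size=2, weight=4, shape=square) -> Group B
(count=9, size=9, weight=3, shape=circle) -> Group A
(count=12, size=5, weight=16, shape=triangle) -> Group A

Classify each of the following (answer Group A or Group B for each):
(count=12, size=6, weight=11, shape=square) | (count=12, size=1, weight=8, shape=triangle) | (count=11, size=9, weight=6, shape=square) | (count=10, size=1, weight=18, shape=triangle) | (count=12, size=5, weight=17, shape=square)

'Group A' ⟺ shape is circle OR shape is triangle.

Group B, Group A, Group B, Group A, Group B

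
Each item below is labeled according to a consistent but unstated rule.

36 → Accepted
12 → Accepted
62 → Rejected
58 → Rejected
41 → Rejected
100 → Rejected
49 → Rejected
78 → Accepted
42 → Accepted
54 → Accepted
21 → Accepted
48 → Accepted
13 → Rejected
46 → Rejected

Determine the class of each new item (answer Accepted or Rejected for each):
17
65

Rejected, Rejected

The classifier is using: multiple of 3.
17 — 17 = 3·5 + 2, hence Rejected.
65 — 65 = 3·21 + 2, hence Rejected.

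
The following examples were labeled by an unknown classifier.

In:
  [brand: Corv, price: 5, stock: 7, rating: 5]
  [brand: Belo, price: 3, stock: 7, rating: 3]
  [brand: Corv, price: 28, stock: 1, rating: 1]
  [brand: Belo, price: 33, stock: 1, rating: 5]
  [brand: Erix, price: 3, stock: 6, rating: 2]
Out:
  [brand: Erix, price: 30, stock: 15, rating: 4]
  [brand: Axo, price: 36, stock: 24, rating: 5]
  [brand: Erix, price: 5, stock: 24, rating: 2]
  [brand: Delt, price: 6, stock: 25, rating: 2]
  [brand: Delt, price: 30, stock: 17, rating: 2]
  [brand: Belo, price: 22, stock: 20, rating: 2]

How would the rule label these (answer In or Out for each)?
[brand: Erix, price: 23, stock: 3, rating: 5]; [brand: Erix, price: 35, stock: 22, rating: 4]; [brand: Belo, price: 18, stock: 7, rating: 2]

Every 'In' example satisfies: stock ≤ 7. None of the 'Out' examples do.
[brand: Erix, price: 23, stock: 3, rating: 5]: In (stock = 3).
[brand: Erix, price: 35, stock: 22, rating: 4]: Out (stock = 22).
[brand: Belo, price: 18, stock: 7, rating: 2]: In (stock = 7).

In, Out, In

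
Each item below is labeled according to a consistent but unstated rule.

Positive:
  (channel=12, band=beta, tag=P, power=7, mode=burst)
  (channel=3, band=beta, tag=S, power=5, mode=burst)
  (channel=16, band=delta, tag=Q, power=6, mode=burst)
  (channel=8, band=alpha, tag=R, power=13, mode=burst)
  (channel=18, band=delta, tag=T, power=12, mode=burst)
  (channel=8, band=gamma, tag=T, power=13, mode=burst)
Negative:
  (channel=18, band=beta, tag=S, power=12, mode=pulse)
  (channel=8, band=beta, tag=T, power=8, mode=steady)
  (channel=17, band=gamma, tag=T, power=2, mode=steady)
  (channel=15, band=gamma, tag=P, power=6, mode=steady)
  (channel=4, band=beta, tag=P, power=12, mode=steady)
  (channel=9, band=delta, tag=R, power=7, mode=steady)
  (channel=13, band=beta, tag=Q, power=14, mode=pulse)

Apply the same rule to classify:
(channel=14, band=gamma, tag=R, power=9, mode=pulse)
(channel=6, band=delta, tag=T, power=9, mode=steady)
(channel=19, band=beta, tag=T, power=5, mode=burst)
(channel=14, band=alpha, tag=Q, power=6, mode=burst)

Negative, Negative, Positive, Positive

The distinguishing property — mode is burst — holds for all the 'Positive' cases and none of the 'Negative' cases.
(channel=14, band=gamma, tag=R, power=9, mode=pulse) → mode is pulse → Negative. (channel=6, band=delta, tag=T, power=9, mode=steady) → mode is steady → Negative. (channel=19, band=beta, tag=T, power=5, mode=burst) → mode is burst → Positive. (channel=14, band=alpha, tag=Q, power=6, mode=burst) → mode is burst → Positive.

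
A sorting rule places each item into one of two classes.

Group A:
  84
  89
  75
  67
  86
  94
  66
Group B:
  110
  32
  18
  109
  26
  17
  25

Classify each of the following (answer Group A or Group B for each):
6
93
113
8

The rule appears to be: digit sum ≥ 11.
6: Group B (digit sum 6).
93: Group A (digit sum 9+3 = 12).
113: Group B (digit sum 1+1+3 = 5).
8: Group B (digit sum 8).

Group B, Group A, Group B, Group B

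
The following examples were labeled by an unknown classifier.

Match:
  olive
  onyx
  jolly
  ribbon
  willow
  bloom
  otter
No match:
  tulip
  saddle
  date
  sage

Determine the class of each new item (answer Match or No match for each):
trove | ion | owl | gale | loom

The simplest hypothesis consistent with all the labels is: contains 'o'.
trove — has 'o', hence Match. ion — has 'o', hence Match. owl — has 'o', hence Match. gale — no 'o', hence No match. loom — has 'o', hence Match.

Match, Match, Match, No match, Match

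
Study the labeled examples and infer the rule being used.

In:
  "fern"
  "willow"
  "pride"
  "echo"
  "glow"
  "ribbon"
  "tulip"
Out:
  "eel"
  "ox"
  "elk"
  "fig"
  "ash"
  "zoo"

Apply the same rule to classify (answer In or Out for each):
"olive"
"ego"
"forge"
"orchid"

The common property of the 'In' items is: length ≥ 4. No 'Out' item has it.
"olive" → length 5 → In.
"ego" → length 3 → Out.
"forge" → length 5 → In.
"orchid" → length 6 → In.

In, Out, In, In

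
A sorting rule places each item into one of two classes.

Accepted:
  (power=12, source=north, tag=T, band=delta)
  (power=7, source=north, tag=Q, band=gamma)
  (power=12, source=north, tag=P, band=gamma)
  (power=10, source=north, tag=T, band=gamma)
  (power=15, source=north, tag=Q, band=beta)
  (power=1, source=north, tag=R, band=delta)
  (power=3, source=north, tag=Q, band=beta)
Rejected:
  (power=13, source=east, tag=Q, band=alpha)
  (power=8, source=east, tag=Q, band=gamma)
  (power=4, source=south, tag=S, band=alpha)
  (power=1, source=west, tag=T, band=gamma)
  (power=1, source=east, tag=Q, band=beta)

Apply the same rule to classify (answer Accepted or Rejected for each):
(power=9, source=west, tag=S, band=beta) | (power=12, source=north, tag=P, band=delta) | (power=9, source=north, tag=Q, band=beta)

Rejected, Accepted, Accepted

Comparing the two groups points to one rule — source is north.
Rejected: (power=9, source=west, tag=S, band=beta), since source is west.
Accepted: (power=12, source=north, tag=P, band=delta), since source is north.
Accepted: (power=9, source=north, tag=Q, band=beta), since source is north.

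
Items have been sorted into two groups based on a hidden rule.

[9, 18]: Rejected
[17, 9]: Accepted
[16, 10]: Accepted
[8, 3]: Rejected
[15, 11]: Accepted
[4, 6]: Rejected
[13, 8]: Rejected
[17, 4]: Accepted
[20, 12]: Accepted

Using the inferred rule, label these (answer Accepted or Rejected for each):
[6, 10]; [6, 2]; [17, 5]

Rejected, Rejected, Accepted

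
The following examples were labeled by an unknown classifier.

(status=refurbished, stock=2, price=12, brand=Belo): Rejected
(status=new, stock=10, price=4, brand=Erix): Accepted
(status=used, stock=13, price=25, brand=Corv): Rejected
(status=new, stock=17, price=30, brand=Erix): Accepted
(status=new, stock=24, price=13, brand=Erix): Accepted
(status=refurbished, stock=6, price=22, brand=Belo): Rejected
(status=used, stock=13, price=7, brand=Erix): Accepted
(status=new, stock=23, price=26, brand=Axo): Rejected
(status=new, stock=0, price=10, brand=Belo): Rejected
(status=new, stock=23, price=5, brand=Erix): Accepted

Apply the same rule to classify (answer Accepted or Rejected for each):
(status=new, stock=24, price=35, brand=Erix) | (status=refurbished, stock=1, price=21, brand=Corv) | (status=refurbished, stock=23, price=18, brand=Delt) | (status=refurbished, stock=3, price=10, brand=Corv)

Accepted, Rejected, Rejected, Rejected

The common property of the 'Accepted' items is: brand is Erix. No 'Rejected' item has it.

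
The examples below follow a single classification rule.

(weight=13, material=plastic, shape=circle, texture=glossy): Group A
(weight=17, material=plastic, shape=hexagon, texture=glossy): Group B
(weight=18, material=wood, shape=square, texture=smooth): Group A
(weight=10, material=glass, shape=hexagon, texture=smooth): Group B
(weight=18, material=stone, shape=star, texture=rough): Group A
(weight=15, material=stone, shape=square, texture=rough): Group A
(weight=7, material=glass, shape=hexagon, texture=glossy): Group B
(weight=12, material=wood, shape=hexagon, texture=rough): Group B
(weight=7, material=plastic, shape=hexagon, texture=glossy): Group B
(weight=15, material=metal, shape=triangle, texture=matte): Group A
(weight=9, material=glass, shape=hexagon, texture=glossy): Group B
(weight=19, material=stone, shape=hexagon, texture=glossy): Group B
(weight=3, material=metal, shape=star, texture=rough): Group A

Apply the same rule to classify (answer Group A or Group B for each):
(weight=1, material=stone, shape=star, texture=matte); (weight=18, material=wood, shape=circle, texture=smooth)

Group A, Group A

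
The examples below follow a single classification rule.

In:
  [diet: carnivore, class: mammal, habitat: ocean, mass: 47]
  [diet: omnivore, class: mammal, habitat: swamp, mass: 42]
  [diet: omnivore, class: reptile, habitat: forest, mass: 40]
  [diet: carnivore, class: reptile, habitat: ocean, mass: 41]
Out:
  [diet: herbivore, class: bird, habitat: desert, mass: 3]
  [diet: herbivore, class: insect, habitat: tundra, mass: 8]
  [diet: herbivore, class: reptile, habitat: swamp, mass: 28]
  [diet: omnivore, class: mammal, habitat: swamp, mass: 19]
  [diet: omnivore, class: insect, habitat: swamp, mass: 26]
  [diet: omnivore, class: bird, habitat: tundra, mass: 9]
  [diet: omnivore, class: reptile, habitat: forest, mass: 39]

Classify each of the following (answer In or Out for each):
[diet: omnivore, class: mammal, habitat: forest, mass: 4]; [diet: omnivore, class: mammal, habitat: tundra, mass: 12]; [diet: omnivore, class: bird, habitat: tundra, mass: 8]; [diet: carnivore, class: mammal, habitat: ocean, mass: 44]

Out, Out, Out, In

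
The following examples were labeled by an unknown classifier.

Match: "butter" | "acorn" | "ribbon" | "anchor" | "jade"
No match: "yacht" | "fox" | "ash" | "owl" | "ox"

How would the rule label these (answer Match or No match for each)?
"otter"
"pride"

The rule appears to be: has ≥ 2 vowels.

Match, Match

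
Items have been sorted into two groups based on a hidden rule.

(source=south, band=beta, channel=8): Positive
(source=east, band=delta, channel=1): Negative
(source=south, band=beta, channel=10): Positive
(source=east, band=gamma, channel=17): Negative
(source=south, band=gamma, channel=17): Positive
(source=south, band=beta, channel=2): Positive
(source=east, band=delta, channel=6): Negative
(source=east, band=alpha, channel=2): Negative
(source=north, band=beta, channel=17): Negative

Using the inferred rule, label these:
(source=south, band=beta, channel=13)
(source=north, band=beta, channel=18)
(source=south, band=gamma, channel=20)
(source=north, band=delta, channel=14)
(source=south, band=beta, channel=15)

Looking at the examples, the only property every 'Positive' case has and every 'Negative' case lacks is: source is south.

Positive, Negative, Positive, Negative, Positive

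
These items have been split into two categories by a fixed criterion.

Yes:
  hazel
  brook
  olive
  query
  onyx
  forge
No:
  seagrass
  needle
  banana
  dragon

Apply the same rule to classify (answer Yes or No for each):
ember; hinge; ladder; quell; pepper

All 'Yes' examples share one property — length ≤ 5 — and every 'No' example lacks it.
Yes: ember, since length 5. Yes: hinge, since length 5. No: ladder, since length 6. Yes: quell, since length 5. No: pepper, since length 6.

Yes, Yes, No, Yes, No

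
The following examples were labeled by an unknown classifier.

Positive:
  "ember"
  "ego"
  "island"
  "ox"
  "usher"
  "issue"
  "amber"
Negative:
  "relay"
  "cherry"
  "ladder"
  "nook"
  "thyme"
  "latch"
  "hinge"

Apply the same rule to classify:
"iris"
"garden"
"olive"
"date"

Positive, Negative, Positive, Negative

The simplest hypothesis consistent with all the labels is: starts with a vowel.
"iris": starts with 'i' — satisfies this, so Positive. "garden": starts with 'g' — doesn't qualify, so Negative. "olive": starts with 'o' — satisfies this, so Positive. "date": starts with 'd' — doesn't qualify, so Negative.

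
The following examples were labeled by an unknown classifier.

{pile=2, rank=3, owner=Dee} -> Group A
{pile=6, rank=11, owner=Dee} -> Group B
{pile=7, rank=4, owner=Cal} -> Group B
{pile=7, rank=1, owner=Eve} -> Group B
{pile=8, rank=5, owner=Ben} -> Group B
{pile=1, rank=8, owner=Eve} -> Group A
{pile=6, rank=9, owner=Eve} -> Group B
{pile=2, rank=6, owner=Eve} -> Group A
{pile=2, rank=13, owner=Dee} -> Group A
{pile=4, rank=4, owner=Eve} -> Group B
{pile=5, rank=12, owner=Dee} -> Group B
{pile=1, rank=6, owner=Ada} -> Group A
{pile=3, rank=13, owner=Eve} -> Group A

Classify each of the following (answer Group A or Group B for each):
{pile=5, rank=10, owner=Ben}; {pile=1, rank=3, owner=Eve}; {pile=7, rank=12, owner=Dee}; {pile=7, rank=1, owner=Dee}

Group B, Group A, Group B, Group B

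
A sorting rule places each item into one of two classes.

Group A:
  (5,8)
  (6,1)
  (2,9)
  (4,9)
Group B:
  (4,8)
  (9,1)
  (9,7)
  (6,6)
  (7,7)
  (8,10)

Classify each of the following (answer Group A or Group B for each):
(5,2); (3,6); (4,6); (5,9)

Group A, Group A, Group B, Group B

The common property of the 'Group A' items is: sum is odd. No 'Group B' item has it.
(5,2): Group A (5+2 = 7).
(3,6): Group A (3+6 = 9).
(4,6): Group B (4+6 = 10).
(5,9): Group B (5+9 = 14).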